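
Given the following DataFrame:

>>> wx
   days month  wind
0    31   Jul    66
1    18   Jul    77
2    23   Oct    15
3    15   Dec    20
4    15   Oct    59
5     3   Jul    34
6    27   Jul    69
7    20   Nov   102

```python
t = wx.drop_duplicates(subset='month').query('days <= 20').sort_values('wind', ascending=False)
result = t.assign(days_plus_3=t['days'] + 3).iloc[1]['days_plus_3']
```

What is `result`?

18

drop duplicate month (keep=first):
   days month  wind
0    31   Jul    66
2    23   Oct    15
3    15   Dec    20
7    20   Nov   102
filter rows where days <= 20:
   days month  wind
3    15   Dec    20
7    20   Nov   102
sort by wind descending:
   days month  wind
7    20   Nov   102
3    15   Dec    20
add column days_plus_3 = t['days'] + 3:
   days month  wind  days_plus_3
7    20   Nov   102           23
3    15   Dec    20           18
Hence 18.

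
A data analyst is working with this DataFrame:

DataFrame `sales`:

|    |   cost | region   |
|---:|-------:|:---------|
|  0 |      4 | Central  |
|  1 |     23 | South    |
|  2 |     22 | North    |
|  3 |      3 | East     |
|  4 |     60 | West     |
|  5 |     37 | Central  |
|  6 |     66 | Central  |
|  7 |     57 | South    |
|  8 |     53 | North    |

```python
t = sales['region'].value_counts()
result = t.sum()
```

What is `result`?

value_counts of region:
region
Central    3
South      2
North      2
East       1
West       1
Name: count, dtype: int64
Hence 9.

9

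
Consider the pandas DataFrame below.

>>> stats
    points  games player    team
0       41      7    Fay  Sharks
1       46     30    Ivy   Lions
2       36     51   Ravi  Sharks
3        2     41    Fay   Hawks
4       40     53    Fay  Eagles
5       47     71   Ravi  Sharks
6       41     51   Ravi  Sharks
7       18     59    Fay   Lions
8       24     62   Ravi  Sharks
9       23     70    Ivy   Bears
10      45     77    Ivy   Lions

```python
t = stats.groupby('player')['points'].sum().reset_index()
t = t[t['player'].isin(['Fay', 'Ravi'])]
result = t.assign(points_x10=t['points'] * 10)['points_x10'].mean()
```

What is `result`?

group by player, sum of points:
player
Fay     101
Ivy     114
Ravi    148
Name: points, dtype: int64
reset_index():
  player  points
0    Fay     101
1    Ivy     114
2   Ravi     148
filter rows where player in ['Fay', 'Ravi']:
  player  points
0    Fay     101
2   Ravi     148
add column points_x10 = t['points'] * 10:
  player  points  points_x10
0    Fay     101        1010
2   Ravi     148        1480

1245.0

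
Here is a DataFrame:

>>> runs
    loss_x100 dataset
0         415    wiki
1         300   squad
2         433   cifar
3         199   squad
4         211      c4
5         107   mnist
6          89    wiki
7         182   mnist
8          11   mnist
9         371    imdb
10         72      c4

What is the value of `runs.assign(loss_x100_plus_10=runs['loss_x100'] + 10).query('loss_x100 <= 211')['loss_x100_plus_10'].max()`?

add column loss_x100_plus_10 = runs['loss_x100'] + 10:
    loss_x100 dataset  loss_x100_plus_10
0         415    wiki                425
1         300   squad                310
2         433   cifar                443
3         199   squad                209
4         211      c4                221
5         107   mnist                117
6          89    wiki                 99
7         182   mnist                192
8          11   mnist                 21
9         371    imdb                381
10         72      c4                 82
filter rows where loss_x100 <= 211:
    loss_x100 dataset  loss_x100_plus_10
3         199   squad                209
4         211      c4                221
5         107   mnist                117
6          89    wiki                 99
7         182   mnist                192
8          11   mnist                 21
10         72      c4                 82
max of column 'loss_x100_plus_10' → 221

221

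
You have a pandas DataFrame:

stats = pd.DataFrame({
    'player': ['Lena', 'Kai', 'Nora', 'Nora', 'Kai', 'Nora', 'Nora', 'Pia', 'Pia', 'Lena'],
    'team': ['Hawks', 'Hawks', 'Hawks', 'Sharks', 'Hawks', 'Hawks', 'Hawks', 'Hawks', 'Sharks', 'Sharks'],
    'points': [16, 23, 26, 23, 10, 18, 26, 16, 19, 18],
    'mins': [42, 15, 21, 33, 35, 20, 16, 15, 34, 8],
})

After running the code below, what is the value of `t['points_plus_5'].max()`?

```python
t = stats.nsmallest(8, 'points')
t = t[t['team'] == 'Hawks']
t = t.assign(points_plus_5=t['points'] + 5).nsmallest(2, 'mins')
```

28

take 8 rows with smallest points:
  player    team  points  mins
4    Kai   Hawks      10    35
0   Lena   Hawks      16    42
7    Pia   Hawks      16    15
5   Nora   Hawks      18    20
9   Lena  Sharks      18     8
8    Pia  Sharks      19    34
1    Kai   Hawks      23    15
3   Nora  Sharks      23    33
filter rows where team == 'Hawks':
  player   team  points  mins
4    Kai  Hawks      10    35
0   Lena  Hawks      16    42
7    Pia  Hawks      16    15
5   Nora  Hawks      18    20
1    Kai  Hawks      23    15
add column points_plus_5 = t['points'] + 5:
  player   team  points  mins  points_plus_5
4    Kai  Hawks      10    35             15
0   Lena  Hawks      16    42             21
7    Pia  Hawks      16    15             21
5   Nora  Hawks      18    20             23
1    Kai  Hawks      23    15             28
take 2 rows with smallest mins:
  player   team  points  mins  points_plus_5
7    Pia  Hawks      16    15             21
1    Kai  Hawks      23    15             28
Then the max of column 'points_plus_5': 28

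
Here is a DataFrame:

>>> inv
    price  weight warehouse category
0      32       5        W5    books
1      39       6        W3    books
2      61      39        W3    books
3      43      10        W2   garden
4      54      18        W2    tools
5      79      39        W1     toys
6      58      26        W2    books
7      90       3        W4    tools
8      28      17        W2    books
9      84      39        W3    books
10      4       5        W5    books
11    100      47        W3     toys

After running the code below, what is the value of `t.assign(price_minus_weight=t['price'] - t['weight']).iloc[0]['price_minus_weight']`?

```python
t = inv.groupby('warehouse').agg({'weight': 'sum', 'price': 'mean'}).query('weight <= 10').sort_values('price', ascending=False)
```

group by warehouse: sum(weight), mean(price):
           weight  price
warehouse               
W1             39  79.00
W2             71  45.75
W3            131  71.00
W4              3  90.00
W5             10  18.00
filter rows where weight <= 10:
           weight  price
warehouse               
W4              3   90.0
W5             10   18.0
sort by price descending:
           weight  price
warehouse               
W4              3   90.0
W5             10   18.0
add column price_minus_weight = t['price'] - t['weight']:
           weight  price  price_minus_weight
warehouse                                   
W4              3   90.0                87.0
W5             10   18.0                 8.0
Finally, value at position 0, column 'price_minus_weight' = 87.0.

87.0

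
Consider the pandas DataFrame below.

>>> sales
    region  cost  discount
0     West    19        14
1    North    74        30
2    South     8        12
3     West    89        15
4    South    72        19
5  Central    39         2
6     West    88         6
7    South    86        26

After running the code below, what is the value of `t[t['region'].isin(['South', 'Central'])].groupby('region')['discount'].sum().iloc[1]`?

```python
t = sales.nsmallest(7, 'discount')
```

57

take 7 rows with smallest discount:
    region  cost  discount
5  Central    39         2
6     West    88         6
2    South     8        12
0     West    19        14
3     West    89        15
4    South    72        19
7    South    86        26
filter rows where region in ['South', 'Central']:
    region  cost  discount
5  Central    39         2
2    South     8        12
4    South    72        19
7    South    86        26
group by region, sum of discount:
region
Central     2
South      57
Name: discount, dtype: int64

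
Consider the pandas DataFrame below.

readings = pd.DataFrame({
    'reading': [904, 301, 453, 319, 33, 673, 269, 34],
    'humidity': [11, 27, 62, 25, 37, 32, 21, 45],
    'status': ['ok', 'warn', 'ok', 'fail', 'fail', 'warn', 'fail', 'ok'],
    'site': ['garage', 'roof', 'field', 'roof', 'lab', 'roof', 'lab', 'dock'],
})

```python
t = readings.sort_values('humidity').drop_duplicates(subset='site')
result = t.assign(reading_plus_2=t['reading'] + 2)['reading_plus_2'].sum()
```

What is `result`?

1989

sort by humidity:
   reading  humidity status    site
0      904        11     ok  garage
6      269        21   fail     lab
3      319        25   fail    roof
1      301        27   warn    roof
5      673        32   warn    roof
4       33        37   fail     lab
7       34        45     ok    dock
2      453        62     ok   field
drop duplicate site (keep=first):
   reading  humidity status    site
0      904        11     ok  garage
6      269        21   fail     lab
3      319        25   fail    roof
7       34        45     ok    dock
2      453        62     ok   field
add column reading_plus_2 = t['reading'] + 2:
   reading  humidity status    site  reading_plus_2
0      904        11     ok  garage             906
6      269        21   fail     lab             271
3      319        25   fail    roof             321
7       34        45     ok    dock              36
2      453        62     ok   field             455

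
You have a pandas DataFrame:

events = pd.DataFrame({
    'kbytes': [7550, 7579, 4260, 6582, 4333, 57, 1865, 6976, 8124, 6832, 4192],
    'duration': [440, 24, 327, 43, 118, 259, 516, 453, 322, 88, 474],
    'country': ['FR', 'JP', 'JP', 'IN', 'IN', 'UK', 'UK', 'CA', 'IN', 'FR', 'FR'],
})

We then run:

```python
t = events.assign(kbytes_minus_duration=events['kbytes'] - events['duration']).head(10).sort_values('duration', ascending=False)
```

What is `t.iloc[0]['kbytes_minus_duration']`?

add column kbytes_minus_duration = events['kbytes'] - events['duration']:
    kbytes  duration country  kbytes_minus_duration
0     7550       440      FR                   7110
1     7579        24      JP                   7555
2     4260       327      JP                   3933
3     6582        43      IN                   6539
4     4333       118      IN                   4215
5       57       259      UK                   -202
6     1865       516      UK                   1349
7     6976       453      CA                   6523
8     8124       322      IN                   7802
9     6832        88      FR                   6744
10    4192       474      FR                   3718
take first 10 rows:
   kbytes  duration country  kbytes_minus_duration
0    7550       440      FR                   7110
1    7579        24      JP                   7555
2    4260       327      JP                   3933
3    6582        43      IN                   6539
4    4333       118      IN                   4215
5      57       259      UK                   -202
6    1865       516      UK                   1349
7    6976       453      CA                   6523
8    8124       322      IN                   7802
9    6832        88      FR                   6744
sort by duration descending:
   kbytes  duration country  kbytes_minus_duration
6    1865       516      UK                   1349
7    6976       453      CA                   6523
0    7550       440      FR                   7110
2    4260       327      JP                   3933
8    8124       322      IN                   7802
5      57       259      UK                   -202
4    4333       118      IN                   4215
9    6832        88      FR                   6744
3    6582        43      IN                   6539
1    7579        24      JP                   7555
value at position 0, column 'kbytes_minus_duration' → 1349

1349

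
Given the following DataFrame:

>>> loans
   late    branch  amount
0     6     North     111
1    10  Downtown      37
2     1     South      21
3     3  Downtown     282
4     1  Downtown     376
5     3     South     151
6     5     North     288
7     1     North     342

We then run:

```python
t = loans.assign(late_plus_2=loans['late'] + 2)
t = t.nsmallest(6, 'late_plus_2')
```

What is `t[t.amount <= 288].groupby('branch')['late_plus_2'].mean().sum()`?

16.0

add column late_plus_2 = loans['late'] + 2:
   late    branch  amount  late_plus_2
0     6     North     111            8
1    10  Downtown      37           12
2     1     South      21            3
3     3  Downtown     282            5
4     1  Downtown     376            3
5     3     South     151            5
6     5     North     288            7
7     1     North     342            3
take 6 rows with smallest late_plus_2:
   late    branch  amount  late_plus_2
2     1     South      21            3
4     1  Downtown     376            3
7     1     North     342            3
3     3  Downtown     282            5
5     3     South     151            5
6     5     North     288            7
filter rows where amount <= 288:
   late    branch  amount  late_plus_2
2     1     South      21            3
3     3  Downtown     282            5
5     3     South     151            5
6     5     North     288            7
group by branch, mean of late_plus_2:
branch
Downtown    5.0
North       7.0
South       4.0
Name: late_plus_2, dtype: float64
So sum() = 16.0.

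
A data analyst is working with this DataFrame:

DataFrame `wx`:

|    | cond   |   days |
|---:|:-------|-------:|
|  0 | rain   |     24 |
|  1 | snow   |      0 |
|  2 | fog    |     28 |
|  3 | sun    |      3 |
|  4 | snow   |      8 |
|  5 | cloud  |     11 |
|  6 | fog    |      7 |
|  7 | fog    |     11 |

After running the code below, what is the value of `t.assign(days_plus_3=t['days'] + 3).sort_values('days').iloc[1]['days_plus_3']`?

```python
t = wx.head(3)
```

take first 3 rows:
   cond  days
0  rain    24
1  snow     0
2   fog    28
add column days_plus_3 = t['days'] + 3:
   cond  days  days_plus_3
0  rain    24           27
1  snow     0            3
2   fog    28           31
sort by days:
   cond  days  days_plus_3
1  snow     0            3
0  rain    24           27
2   fog    28           31
Taking the value at position 1, column 'days_plus_3' gives 27.

27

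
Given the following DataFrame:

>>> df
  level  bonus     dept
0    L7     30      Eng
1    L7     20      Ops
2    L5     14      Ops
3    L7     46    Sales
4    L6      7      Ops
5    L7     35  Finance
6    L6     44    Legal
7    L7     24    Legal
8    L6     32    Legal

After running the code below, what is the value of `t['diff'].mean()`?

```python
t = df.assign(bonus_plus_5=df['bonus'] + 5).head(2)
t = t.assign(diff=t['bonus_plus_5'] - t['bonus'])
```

5.0

add column bonus_plus_5 = df['bonus'] + 5:
  level  bonus     dept  bonus_plus_5
0    L7     30      Eng            35
1    L7     20      Ops            25
2    L5     14      Ops            19
3    L7     46    Sales            51
4    L6      7      Ops            12
5    L7     35  Finance            40
6    L6     44    Legal            49
7    L7     24    Legal            29
8    L6     32    Legal            37
take first 2 rows:
  level  bonus dept  bonus_plus_5
0    L7     30  Eng            35
1    L7     20  Ops            25
add column diff = t['bonus_plus_5'] - t['bonus']:
  level  bonus dept  bonus_plus_5  diff
0    L7     30  Eng            35     5
1    L7     20  Ops            25     5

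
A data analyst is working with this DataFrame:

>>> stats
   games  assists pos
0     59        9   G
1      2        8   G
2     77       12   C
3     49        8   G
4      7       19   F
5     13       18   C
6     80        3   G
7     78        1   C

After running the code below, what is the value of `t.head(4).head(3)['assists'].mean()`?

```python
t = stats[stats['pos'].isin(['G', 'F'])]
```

filter rows where pos in ['G', 'F']:
   games  assists pos
0     59        9   G
1      2        8   G
3     49        8   G
4      7       19   F
6     80        3   G
take first 4 rows:
   games  assists pos
0     59        9   G
1      2        8   G
3     49        8   G
4      7       19   F
take first 3 rows:
   games  assists pos
0     59        9   G
1      2        8   G
3     49        8   G
Reading off the mean of column 'assists', we get 8.33333333333.

8.33333333333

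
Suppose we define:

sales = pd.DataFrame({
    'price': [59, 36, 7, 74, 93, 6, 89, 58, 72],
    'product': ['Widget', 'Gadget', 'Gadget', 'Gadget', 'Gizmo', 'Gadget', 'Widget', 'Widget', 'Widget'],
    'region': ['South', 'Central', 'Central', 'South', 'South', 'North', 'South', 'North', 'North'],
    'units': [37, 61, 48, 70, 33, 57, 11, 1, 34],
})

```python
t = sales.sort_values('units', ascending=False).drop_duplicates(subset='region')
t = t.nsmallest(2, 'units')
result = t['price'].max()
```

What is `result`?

sort by units descending:
   price product   region  units
3     74  Gadget    South     70
1     36  Gadget  Central     61
5      6  Gadget    North     57
2      7  Gadget  Central     48
0     59  Widget    South     37
8     72  Widget    North     34
4     93   Gizmo    South     33
6     89  Widget    South     11
7     58  Widget    North      1
drop duplicate region (keep=first):
   price product   region  units
3     74  Gadget    South     70
1     36  Gadget  Central     61
5      6  Gadget    North     57
take 2 rows with smallest units:
   price product   region  units
5      6  Gadget    North     57
1     36  Gadget  Central     61
The max of column 'price' is 36.

36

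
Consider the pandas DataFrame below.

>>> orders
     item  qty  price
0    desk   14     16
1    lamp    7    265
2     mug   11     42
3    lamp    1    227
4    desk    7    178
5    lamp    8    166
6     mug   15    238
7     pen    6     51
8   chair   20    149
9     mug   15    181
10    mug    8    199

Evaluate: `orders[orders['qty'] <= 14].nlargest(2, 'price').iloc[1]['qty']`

1

filter rows where qty <= 14:
    item  qty  price
0   desk   14     16
1   lamp    7    265
2    mug   11     42
3   lamp    1    227
4   desk    7    178
5   lamp    8    166
7    pen    6     51
10   mug    8    199
take 2 rows with largest price:
   item  qty  price
1  lamp    7    265
3  lamp    1    227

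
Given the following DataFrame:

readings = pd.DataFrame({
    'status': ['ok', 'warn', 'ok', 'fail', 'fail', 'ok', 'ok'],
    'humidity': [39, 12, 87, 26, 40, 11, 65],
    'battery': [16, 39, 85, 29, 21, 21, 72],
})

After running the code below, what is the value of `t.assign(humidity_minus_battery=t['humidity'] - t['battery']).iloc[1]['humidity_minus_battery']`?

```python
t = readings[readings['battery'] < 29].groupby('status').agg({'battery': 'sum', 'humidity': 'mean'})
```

-12.0

filter rows where battery < 29:
  status  humidity  battery
0     ok        39       16
4   fail        40       21
5     ok        11       21
group by status: sum(battery), mean(humidity):
        battery  humidity
status                   
fail         21      40.0
ok           37      25.0
add column humidity_minus_battery = t['humidity'] - t['battery']:
        battery  humidity  humidity_minus_battery
status                                           
fail         21      40.0                    19.0
ok           37      25.0                   -12.0
Taking the value at position 1, column 'humidity_minus_battery' gives -12.0.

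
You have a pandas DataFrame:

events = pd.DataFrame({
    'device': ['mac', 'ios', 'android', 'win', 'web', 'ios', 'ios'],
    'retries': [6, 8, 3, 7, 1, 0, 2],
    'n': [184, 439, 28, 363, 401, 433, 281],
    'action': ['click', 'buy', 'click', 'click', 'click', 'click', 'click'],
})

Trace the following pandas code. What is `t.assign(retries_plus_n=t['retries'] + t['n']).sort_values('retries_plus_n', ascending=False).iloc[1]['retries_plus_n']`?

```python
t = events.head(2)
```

take first 2 rows:
  device  retries    n action
0    mac        6  184  click
1    ios        8  439    buy
add column retries_plus_n = t['retries'] + t['n']:
  device  retries    n action  retries_plus_n
0    mac        6  184  click             190
1    ios        8  439    buy             447
sort by retries_plus_n descending:
  device  retries    n action  retries_plus_n
1    ios        8  439    buy             447
0    mac        6  184  click             190
So iloc[1]['retries_plus_n'] = 190.

190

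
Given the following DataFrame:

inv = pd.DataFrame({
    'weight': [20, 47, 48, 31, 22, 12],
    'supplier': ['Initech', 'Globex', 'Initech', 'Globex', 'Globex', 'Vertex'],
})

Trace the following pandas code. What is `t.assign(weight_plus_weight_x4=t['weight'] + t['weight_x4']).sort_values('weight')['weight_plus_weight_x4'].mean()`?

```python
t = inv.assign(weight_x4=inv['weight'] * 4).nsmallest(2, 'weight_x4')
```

add column weight_x4 = inv['weight'] * 4:
   weight supplier  weight_x4
0      20  Initech         80
1      47   Globex        188
2      48  Initech        192
3      31   Globex        124
4      22   Globex         88
5      12   Vertex         48
take 2 rows with smallest weight_x4:
   weight supplier  weight_x4
5      12   Vertex         48
0      20  Initech         80
add column weight_plus_weight_x4 = t['weight'] + t['weight_x4']:
   weight supplier  weight_x4  weight_plus_weight_x4
5      12   Vertex         48                     60
0      20  Initech         80                    100
sort by weight:
   weight supplier  weight_x4  weight_plus_weight_x4
5      12   Vertex         48                     60
0      20  Initech         80                    100
The mean of column 'weight_plus_weight_x4' is 80.0.

80.0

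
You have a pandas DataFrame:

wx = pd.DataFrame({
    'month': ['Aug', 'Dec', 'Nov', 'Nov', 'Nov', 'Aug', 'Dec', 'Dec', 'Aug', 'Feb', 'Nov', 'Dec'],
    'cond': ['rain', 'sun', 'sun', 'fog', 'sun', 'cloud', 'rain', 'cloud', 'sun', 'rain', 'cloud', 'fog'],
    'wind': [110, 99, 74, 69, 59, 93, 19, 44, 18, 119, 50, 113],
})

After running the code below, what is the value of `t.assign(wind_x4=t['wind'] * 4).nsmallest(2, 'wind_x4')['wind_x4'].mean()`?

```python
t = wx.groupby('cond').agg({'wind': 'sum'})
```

group by cond, sum of wind:
       wind
cond       
cloud   187
fog     182
rain    248
sun     250
add column wind_x4 = t['wind'] * 4:
       wind  wind_x4
cond                
cloud   187      748
fog     182      728
rain    248      992
sun     250     1000
take 2 rows with smallest wind_x4:
       wind  wind_x4
cond                
fog     182      728
cloud   187      748

738.0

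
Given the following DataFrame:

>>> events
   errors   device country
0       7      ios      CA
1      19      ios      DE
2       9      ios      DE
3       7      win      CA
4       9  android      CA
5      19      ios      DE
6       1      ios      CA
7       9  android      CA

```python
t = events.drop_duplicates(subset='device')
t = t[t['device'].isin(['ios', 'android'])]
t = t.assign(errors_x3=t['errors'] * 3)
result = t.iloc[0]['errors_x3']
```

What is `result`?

21

drop duplicate device (keep=first):
   errors   device country
0       7      ios      CA
3       7      win      CA
4       9  android      CA
filter rows where device in ['ios', 'android']:
   errors   device country
0       7      ios      CA
4       9  android      CA
add column errors_x3 = t['errors'] * 3:
   errors   device country  errors_x3
0       7      ios      CA         21
4       9  android      CA         27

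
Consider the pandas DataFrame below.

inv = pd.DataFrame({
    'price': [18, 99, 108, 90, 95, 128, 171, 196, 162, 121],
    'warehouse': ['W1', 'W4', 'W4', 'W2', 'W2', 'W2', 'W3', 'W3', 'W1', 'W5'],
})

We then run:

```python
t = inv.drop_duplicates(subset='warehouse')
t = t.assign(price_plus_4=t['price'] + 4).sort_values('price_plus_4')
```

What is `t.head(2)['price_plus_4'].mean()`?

drop duplicate warehouse (keep=first):
   price warehouse
0     18        W1
1     99        W4
3     90        W2
6    171        W3
9    121        W5
add column price_plus_4 = t['price'] + 4:
   price warehouse  price_plus_4
0     18        W1            22
1     99        W4           103
3     90        W2            94
6    171        W3           175
9    121        W5           125
sort by price_plus_4:
   price warehouse  price_plus_4
0     18        W1            22
3     90        W2            94
1     99        W4           103
9    121        W5           125
6    171        W3           175
take first 2 rows:
   price warehouse  price_plus_4
0     18        W1            22
3     90        W2            94
Reading off the mean of column 'price_plus_4', we get 58.0.

58.0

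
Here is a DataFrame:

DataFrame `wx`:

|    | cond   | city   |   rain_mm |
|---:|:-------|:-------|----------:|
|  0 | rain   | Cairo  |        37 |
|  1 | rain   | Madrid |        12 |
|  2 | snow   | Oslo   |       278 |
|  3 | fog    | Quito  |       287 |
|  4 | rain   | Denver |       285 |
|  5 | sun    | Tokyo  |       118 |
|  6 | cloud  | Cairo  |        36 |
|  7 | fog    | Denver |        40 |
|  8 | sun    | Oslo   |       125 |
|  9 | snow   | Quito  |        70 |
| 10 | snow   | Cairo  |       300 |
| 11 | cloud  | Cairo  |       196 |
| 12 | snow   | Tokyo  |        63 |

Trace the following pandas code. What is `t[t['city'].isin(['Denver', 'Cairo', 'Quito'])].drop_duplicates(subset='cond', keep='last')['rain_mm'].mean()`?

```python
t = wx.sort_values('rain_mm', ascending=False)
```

sort by rain_mm descending:
     cond    city  rain_mm
10   snow   Cairo      300
3     fog   Quito      287
4    rain  Denver      285
2    snow    Oslo      278
11  cloud   Cairo      196
8     sun    Oslo      125
5     sun   Tokyo      118
9    snow   Quito       70
12   snow   Tokyo       63
7     fog  Denver       40
0    rain   Cairo       37
6   cloud   Cairo       36
1    rain  Madrid       12
filter rows where city in ['Denver', 'Cairo', 'Quito']:
     cond    city  rain_mm
10   snow   Cairo      300
3     fog   Quito      287
4    rain  Denver      285
11  cloud   Cairo      196
9    snow   Quito       70
7     fog  Denver       40
0    rain   Cairo       37
6   cloud   Cairo       36
drop duplicate cond (keep=last):
    cond    city  rain_mm
9   snow   Quito       70
7    fog  Denver       40
0   rain   Cairo       37
6  cloud   Cairo       36

45.75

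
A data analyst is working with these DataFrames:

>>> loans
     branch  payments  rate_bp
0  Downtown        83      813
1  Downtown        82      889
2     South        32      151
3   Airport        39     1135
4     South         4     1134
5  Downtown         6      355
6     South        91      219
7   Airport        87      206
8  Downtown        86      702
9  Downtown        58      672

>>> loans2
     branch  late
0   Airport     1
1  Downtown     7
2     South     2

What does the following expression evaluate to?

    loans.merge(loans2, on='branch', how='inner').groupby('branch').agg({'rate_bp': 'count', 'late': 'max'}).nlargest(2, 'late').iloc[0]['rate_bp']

5

merge on 'branch' (how='inner') → 10 rows:
     branch  payments  rate_bp  late
0  Downtown        83      813     7
1  Downtown        82      889     7
2     South        32      151     2
3   Airport        39     1135     1
4     South         4     1134     2
5  Downtown         6      355     7
6     South        91      219     2
7   Airport        87      206     1
8  Downtown        86      702     7
9  Downtown        58      672     7
group by branch: count(rate_bp), max(late):
          rate_bp  late
branch                 
Airport         2     1
Downtown        5     7
South           3     2
take 2 rows with largest late:
          rate_bp  late
branch                 
Downtown        5     7
South           3     2
Reading off the value at position 0, column 'rate_bp', we get 5.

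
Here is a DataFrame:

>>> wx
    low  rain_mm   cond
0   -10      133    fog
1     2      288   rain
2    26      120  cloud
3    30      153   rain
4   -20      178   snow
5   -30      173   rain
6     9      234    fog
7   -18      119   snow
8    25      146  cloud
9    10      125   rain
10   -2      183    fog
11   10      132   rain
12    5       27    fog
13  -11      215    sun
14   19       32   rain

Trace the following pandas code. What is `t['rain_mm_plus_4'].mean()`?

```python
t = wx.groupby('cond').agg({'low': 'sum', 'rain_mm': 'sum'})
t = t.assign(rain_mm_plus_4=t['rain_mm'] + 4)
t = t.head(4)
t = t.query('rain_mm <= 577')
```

group by cond: sum(low), sum(rain_mm):
       low  rain_mm
cond               
cloud   51      266
fog      2      577
rain    41      903
snow   -38      297
sun    -11      215
add column rain_mm_plus_4 = t['rain_mm'] + 4:
       low  rain_mm  rain_mm_plus_4
cond                               
cloud   51      266             270
fog      2      577             581
rain    41      903             907
snow   -38      297             301
sun    -11      215             219
take first 4 rows:
       low  rain_mm  rain_mm_plus_4
cond                               
cloud   51      266             270
fog      2      577             581
rain    41      903             907
snow   -38      297             301
filter rows where rain_mm <= 577:
       low  rain_mm  rain_mm_plus_4
cond                               
cloud   51      266             270
fog      2      577             581
snow   -38      297             301

384.0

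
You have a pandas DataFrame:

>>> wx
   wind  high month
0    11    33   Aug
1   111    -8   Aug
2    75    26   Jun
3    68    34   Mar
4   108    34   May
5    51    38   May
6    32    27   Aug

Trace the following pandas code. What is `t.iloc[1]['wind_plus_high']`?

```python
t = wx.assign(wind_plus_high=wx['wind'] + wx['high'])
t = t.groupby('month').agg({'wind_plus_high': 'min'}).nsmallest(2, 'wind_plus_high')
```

add column wind_plus_high = wx['wind'] + wx['high']:
   wind  high month  wind_plus_high
0    11    33   Aug              44
1   111    -8   Aug             103
2    75    26   Jun             101
3    68    34   Mar             102
4   108    34   May             142
5    51    38   May              89
6    32    27   Aug              59
group by month, min of wind_plus_high:
       wind_plus_high
month                
Aug                44
Jun               101
Mar               102
May                89
take 2 rows with smallest wind_plus_high:
       wind_plus_high
month                
Aug                44
May                89
The value at position 1, column 'wind_plus_high' is 89.

89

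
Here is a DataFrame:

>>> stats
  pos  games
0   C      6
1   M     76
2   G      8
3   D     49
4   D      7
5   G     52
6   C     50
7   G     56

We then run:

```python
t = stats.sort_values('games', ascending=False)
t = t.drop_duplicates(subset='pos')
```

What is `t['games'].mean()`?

sort by games descending:
  pos  games
1   M     76
7   G     56
5   G     52
6   C     50
3   D     49
2   G      8
4   D      7
0   C      6
drop duplicate pos (keep=first):
  pos  games
1   M     76
7   G     56
6   C     50
3   D     49
Finally, mean of column 'games' = 57.75.

57.75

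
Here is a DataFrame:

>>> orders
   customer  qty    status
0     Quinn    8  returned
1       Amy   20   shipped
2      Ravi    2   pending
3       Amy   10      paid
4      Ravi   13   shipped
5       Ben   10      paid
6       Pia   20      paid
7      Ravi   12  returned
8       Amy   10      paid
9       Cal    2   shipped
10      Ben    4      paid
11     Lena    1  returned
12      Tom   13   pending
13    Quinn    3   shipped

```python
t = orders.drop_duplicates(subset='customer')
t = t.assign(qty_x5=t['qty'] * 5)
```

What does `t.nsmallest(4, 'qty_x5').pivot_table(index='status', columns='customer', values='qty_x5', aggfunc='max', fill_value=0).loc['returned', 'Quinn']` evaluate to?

40

drop duplicate customer (keep=first):
   customer  qty    status
0     Quinn    8  returned
1       Amy   20   shipped
2      Ravi    2   pending
5       Ben   10      paid
6       Pia   20      paid
9       Cal    2   shipped
11     Lena    1  returned
12      Tom   13   pending
add column qty_x5 = t['qty'] * 5:
   customer  qty    status  qty_x5
0     Quinn    8  returned      40
1       Amy   20   shipped     100
2      Ravi    2   pending      10
5       Ben   10      paid      50
6       Pia   20      paid     100
9       Cal    2   shipped      10
11     Lena    1  returned       5
12      Tom   13   pending      65
take 4 rows with smallest qty_x5:
   customer  qty    status  qty_x5
11     Lena    1  returned       5
2      Ravi    2   pending      10
9       Cal    2   shipped      10
0     Quinn    8  returned      40
pivot: rows=status, cols=customer, max(qty_x5):
customer  Cal  Lena  Quinn  Ravi
status                          
pending     0     0      0    10
returned    0     5     40     0
shipped    10     0      0     0
value at row 'returned', column 'Quinn' → 40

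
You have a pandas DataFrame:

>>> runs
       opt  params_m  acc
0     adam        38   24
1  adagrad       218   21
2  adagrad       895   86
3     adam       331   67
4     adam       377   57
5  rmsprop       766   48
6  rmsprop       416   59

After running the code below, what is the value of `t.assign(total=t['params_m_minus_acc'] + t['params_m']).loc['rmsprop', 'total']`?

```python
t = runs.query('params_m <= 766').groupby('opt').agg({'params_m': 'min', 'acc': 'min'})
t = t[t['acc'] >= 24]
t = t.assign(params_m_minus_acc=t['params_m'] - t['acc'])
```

filter rows where params_m <= 766:
       opt  params_m  acc
0     adam        38   24
1  adagrad       218   21
3     adam       331   67
4     adam       377   57
5  rmsprop       766   48
6  rmsprop       416   59
group by opt: min(params_m), min(acc):
         params_m  acc
opt                   
adagrad       218   21
adam           38   24
rmsprop       416   48
filter rows where acc >= 24:
         params_m  acc
opt                   
adam           38   24
rmsprop       416   48
add column params_m_minus_acc = t['params_m'] - t['acc']:
         params_m  acc  params_m_minus_acc
opt                                       
adam           38   24                  14
rmsprop       416   48                 368
add column total = t['params_m_minus_acc'] + t['params_m']:
         params_m  acc  params_m_minus_acc  total
opt                                              
adam           38   24                  14     52
rmsprop       416   48                 368    784

784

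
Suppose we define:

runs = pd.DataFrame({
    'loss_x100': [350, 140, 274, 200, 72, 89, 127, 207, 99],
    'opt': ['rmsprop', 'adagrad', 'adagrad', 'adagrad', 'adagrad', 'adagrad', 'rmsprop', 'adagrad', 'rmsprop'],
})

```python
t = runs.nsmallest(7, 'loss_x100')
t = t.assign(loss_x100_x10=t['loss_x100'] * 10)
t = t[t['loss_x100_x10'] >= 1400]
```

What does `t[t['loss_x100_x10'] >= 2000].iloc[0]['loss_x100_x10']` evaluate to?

2000

take 7 rows with smallest loss_x100:
   loss_x100      opt
4         72  adagrad
5         89  adagrad
8         99  rmsprop
6        127  rmsprop
1        140  adagrad
3        200  adagrad
7        207  adagrad
add column loss_x100_x10 = t['loss_x100'] * 10:
   loss_x100      opt  loss_x100_x10
4         72  adagrad            720
5         89  adagrad            890
8         99  rmsprop            990
6        127  rmsprop           1270
1        140  adagrad           1400
3        200  adagrad           2000
7        207  adagrad           2070
filter rows where loss_x100_x10 >= 1400:
   loss_x100      opt  loss_x100_x10
1        140  adagrad           1400
3        200  adagrad           2000
7        207  adagrad           2070
filter rows where loss_x100_x10 >= 2000:
   loss_x100      opt  loss_x100_x10
3        200  adagrad           2000
7        207  adagrad           2070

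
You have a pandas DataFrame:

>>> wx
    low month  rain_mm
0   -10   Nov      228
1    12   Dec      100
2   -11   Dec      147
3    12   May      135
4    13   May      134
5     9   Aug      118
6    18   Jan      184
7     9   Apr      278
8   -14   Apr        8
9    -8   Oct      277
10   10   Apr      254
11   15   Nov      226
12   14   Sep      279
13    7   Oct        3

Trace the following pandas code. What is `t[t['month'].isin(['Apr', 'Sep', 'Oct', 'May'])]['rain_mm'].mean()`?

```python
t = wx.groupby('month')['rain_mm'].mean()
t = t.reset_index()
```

group by month, mean of rain_mm:
month
Apr    180.0
Aug    118.0
Dec    123.5
Jan    184.0
May    134.5
Nov    227.0
Oct    140.0
Sep    279.0
Name: rain_mm, dtype: float64
reset_index():
  month  rain_mm
0   Apr    180.0
1   Aug    118.0
2   Dec    123.5
3   Jan    184.0
4   May    134.5
5   Nov    227.0
6   Oct    140.0
7   Sep    279.0
filter rows where month in ['Apr', 'Sep', 'Oct', 'May']:
  month  rain_mm
0   Apr    180.0
4   May    134.5
6   Oct    140.0
7   Sep    279.0
The mean of column 'rain_mm' is 183.375.

183.375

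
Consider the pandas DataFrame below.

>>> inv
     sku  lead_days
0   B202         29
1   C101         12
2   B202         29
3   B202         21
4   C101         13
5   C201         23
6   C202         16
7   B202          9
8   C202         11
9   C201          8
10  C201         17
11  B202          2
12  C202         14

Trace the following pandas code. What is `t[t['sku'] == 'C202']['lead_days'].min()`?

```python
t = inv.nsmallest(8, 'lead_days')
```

11

take 8 rows with smallest lead_days:
     sku  lead_days
11  B202          2
9   C201          8
7   B202          9
8   C202         11
1   C101         12
4   C101         13
12  C202         14
6   C202         16
filter rows where sku == 'C202':
     sku  lead_days
8   C202         11
12  C202         14
6   C202         16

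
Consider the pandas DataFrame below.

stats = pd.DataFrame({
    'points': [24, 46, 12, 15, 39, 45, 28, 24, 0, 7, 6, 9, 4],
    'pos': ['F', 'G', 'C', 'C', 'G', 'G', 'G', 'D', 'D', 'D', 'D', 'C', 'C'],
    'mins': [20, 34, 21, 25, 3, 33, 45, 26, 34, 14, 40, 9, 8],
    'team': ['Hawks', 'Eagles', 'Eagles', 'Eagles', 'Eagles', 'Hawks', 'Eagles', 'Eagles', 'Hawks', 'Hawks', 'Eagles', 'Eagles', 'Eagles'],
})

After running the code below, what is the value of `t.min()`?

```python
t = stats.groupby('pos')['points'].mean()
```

9.25

group by pos, mean of points:
pos
C    10.00
D     9.25
F    24.00
G    39.50
Name: points, dtype: float64
min of the resulting series → 9.25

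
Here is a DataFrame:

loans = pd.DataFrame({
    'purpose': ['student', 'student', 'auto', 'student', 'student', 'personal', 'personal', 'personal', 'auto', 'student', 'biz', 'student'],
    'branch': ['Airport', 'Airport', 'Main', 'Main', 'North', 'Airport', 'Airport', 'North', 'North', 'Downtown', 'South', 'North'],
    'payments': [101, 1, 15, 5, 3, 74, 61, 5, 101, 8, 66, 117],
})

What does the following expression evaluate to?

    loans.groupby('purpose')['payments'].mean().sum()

group by purpose, mean of payments:
purpose
auto        58.000000
biz         66.000000
personal    46.666667
student     39.166667
Name: payments, dtype: float64

209.833333333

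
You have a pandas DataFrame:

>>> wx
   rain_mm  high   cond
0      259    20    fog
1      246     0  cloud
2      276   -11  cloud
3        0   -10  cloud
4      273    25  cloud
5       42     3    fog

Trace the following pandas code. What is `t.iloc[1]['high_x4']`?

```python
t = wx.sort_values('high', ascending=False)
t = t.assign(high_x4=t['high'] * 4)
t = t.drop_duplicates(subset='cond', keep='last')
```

sort by high descending:
   rain_mm  high   cond
4      273    25  cloud
0      259    20    fog
5       42     3    fog
1      246     0  cloud
3        0   -10  cloud
2      276   -11  cloud
add column high_x4 = t['high'] * 4:
   rain_mm  high   cond  high_x4
4      273    25  cloud      100
0      259    20    fog       80
5       42     3    fog       12
1      246     0  cloud        0
3        0   -10  cloud      -40
2      276   -11  cloud      -44
drop duplicate cond (keep=last):
   rain_mm  high   cond  high_x4
5       42     3    fog       12
2      276   -11  cloud      -44
Then the value at position 1, column 'high_x4': -44

-44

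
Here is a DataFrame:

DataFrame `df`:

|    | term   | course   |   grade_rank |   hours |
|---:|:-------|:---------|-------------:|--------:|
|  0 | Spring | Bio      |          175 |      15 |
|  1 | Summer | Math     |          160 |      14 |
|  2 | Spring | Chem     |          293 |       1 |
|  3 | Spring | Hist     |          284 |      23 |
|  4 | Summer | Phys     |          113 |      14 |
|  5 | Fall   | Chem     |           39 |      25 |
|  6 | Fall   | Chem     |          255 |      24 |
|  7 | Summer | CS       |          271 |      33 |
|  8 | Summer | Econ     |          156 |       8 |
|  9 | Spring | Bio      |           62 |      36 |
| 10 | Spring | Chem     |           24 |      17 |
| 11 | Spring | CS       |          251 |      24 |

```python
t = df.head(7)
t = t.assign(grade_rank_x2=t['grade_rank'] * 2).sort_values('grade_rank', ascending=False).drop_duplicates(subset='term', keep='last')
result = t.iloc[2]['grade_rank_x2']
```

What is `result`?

78

take first 7 rows:
     term course  grade_rank  hours
0  Spring    Bio         175     15
1  Summer   Math         160     14
2  Spring   Chem         293      1
3  Spring   Hist         284     23
4  Summer   Phys         113     14
5    Fall   Chem          39     25
6    Fall   Chem         255     24
add column grade_rank_x2 = t['grade_rank'] * 2:
     term course  grade_rank  hours  grade_rank_x2
0  Spring    Bio         175     15            350
1  Summer   Math         160     14            320
2  Spring   Chem         293      1            586
3  Spring   Hist         284     23            568
4  Summer   Phys         113     14            226
5    Fall   Chem          39     25             78
6    Fall   Chem         255     24            510
sort by grade_rank descending:
     term course  grade_rank  hours  grade_rank_x2
2  Spring   Chem         293      1            586
3  Spring   Hist         284     23            568
6    Fall   Chem         255     24            510
0  Spring    Bio         175     15            350
1  Summer   Math         160     14            320
4  Summer   Phys         113     14            226
5    Fall   Chem          39     25             78
drop duplicate term (keep=last):
     term course  grade_rank  hours  grade_rank_x2
0  Spring    Bio         175     15            350
4  Summer   Phys         113     14            226
5    Fall   Chem          39     25             78
Finally, value at position 2, column 'grade_rank_x2' = 78.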